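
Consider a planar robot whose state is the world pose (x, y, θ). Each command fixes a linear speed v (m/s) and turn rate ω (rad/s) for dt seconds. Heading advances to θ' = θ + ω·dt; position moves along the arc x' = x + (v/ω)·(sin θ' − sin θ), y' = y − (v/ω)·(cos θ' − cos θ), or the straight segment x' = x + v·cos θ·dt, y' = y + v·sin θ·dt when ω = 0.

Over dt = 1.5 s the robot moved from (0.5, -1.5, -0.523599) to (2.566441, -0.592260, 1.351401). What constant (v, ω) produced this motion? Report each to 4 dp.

v = 1.7500, ω = 1.2500

Δθ = 1.351401 − -0.523599 = 1.875000
ω = Δθ/dt = 1.875000/1.5 = 1.2500
R = Δx/(sin θ' − sin θ) = 1.4000
v = R·ω = 1.4000·1.2500 = 1.7500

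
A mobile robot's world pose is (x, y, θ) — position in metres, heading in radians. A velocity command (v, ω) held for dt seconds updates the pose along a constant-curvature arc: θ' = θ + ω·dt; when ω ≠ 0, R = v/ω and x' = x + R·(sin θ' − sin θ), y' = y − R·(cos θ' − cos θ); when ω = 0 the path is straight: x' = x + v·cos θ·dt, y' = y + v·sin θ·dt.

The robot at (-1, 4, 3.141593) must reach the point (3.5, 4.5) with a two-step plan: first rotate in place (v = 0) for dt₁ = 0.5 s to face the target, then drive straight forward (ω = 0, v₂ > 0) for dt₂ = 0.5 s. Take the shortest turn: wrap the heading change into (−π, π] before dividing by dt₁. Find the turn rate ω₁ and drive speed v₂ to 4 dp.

heading to target = atan2(4.5−4, 3.5−-1) = 0.1107
Δθ = wrap(0.1107 − 3.1416) = -3.0309; ω₁ = Δθ/dt₁ = -6.0619
distance = √((3.5−-1)² + (4.5−4)²) = 4.5277; v₂ = distance/dt₂ = 9.0554

ω₁ = -6.0619, v₂ = 9.0554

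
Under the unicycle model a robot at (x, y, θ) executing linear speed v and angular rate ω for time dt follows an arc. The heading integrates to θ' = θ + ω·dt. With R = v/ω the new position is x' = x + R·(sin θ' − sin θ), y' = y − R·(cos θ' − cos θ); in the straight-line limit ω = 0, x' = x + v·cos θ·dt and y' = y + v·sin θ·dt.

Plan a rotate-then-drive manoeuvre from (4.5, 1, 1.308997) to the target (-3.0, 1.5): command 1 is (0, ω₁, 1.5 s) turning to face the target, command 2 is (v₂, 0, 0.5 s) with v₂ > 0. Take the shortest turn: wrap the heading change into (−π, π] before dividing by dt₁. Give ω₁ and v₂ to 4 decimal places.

ω₁ = 1.1774, v₂ = 15.0333

heading to target = atan2(1.5−1, -3−4.5) = 3.0750
Δθ = wrap(3.0750 − 1.3090) = 1.7660; ω₁ = Δθ/dt₁ = 1.1774
distance = √((-3−4.5)² + (1.5−1)²) = 7.5166; v₂ = distance/dt₂ = 15.0333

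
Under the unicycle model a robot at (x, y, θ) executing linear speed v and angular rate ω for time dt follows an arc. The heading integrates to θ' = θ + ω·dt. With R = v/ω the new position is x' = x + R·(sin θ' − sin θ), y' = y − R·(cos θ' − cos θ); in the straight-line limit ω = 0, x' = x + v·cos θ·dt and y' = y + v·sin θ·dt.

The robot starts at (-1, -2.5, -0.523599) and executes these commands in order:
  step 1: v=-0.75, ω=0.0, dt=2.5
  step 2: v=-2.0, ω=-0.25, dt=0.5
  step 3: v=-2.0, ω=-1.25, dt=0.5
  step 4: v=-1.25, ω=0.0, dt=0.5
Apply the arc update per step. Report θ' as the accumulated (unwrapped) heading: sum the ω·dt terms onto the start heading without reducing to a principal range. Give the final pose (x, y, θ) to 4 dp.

step 1: θ'=-0.5236 (straight) → pose (-2.6238, -1.5625, -0.5236)
step 2: θ'=-0.6486 (R=8.0000) → pose (-3.4564, -1.0097, -0.6486)
step 3: θ'=-1.2736 (R=1.6000) → pose (-4.0197, -0.2032, -1.2736)
step 4: θ'=-1.2736 (straight) → pose (-4.2027, 0.3944, -1.2736)

(-4.2027, 0.3944, -1.2736)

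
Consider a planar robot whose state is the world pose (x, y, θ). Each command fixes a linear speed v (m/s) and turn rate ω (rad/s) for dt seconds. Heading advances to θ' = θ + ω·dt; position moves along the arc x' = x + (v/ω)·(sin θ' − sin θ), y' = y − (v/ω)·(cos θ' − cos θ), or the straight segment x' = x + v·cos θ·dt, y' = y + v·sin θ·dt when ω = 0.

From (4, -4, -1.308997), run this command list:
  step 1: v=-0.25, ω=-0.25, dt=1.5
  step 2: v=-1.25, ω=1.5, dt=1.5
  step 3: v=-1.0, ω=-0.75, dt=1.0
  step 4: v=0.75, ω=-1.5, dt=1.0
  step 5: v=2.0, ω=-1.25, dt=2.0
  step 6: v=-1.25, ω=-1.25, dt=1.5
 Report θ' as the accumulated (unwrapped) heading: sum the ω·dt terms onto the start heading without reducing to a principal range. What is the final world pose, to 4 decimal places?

(-1.4691, -5.6692, -6.0590)

step 1: θ'=-1.6840 (R=1.0000) → pose (3.9723, -3.6282, -1.6840)
step 2: θ'=0.5660 (R=-0.8333) → pose (2.6974, -2.8307, 0.5660)
step 3: θ'=-0.1840 (R=1.3333) → pose (1.7385, -3.0161, -0.1840)
step 4: θ'=-1.6840 (R=-0.5000) → pose (2.1438, -3.5642, -1.6840)
step 5: θ'=-4.1840 (R=-1.6000) → pose (-0.8278, -4.1901, -4.1840)
step 6: θ'=-6.0590 (R=1.0000) → pose (-1.4691, -5.6692, -6.0590)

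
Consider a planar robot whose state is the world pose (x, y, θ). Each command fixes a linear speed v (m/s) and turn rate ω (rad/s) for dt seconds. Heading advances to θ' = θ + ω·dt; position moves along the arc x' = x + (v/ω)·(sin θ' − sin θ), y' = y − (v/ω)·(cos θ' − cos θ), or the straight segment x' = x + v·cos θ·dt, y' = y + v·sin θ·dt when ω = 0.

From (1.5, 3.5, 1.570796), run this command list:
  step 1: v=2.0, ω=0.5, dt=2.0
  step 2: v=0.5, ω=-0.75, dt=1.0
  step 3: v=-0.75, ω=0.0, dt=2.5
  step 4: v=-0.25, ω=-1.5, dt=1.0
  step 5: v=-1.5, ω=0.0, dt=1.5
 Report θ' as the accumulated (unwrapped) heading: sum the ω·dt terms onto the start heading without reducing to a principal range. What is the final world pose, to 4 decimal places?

(-2.4048, 4.5363, 0.3208)

step 1: θ'=2.5708 (R=4.0000) → pose (-0.3388, 6.8659, 2.5708)
step 2: θ'=1.8208 (R=-0.6667) → pose (-0.6245, 7.2619, 1.8208)
step 3: θ'=1.8208 (straight) → pose (-0.1606, 5.4452, 1.8208)
step 4: θ'=0.3208 (R=0.1667) → pose (-0.2696, 5.2458, 0.3208)
step 5: θ'=0.3208 (straight) → pose (-2.4048, 4.5363, 0.3208)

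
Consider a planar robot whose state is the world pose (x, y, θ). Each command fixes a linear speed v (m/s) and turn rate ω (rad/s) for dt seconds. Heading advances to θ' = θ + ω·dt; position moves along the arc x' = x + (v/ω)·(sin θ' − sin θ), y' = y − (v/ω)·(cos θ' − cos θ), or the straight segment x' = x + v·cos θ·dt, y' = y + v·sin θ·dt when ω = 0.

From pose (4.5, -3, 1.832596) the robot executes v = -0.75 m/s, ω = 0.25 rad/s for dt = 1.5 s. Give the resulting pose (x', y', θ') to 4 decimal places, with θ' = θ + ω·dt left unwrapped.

(4.9858, -4.0074, 2.2076)

θ' = 1.8326 + 0.25·1.5 = 2.2076
R = v/ω = -0.75/0.25 = -3.0000
x' = 4.5 + -3.0000·(sin 2.2076 − sin 1.8326) = 4.9858
y' = -3 − -3.0000·(cos 2.2076 − cos 1.8326) = -4.0074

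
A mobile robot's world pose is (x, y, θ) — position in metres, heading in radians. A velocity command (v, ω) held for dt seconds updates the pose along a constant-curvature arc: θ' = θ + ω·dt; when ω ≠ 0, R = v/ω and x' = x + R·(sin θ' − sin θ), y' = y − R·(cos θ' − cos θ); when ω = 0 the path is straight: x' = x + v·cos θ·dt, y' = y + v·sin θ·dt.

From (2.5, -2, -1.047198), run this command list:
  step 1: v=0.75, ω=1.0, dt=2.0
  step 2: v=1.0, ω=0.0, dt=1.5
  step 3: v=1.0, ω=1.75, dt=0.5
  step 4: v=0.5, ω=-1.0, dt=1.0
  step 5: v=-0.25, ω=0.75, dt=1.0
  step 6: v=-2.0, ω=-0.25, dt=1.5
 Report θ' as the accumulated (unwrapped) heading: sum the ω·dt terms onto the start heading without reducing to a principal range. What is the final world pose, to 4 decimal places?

(4.2089, -3.0571, 1.2028)

step 1: θ'=0.9528 (R=0.7500) → pose (3.7608, -2.0596, 0.9528)
step 2: θ'=0.9528 (straight) → pose (4.6299, -0.8370, 0.9528)
step 3: θ'=1.8278 (R=0.5714) → pose (4.7168, -0.3607, 1.8278)
step 4: θ'=0.8278 (R=-0.5000) → pose (4.8322, 0.1047, 0.8278)
step 5: θ'=1.5778 (R=-0.3333) → pose (4.7443, -0.1231, 1.5778)
step 6: θ'=1.2028 (R=8.0000) → pose (4.2089, -3.0571, 1.2028)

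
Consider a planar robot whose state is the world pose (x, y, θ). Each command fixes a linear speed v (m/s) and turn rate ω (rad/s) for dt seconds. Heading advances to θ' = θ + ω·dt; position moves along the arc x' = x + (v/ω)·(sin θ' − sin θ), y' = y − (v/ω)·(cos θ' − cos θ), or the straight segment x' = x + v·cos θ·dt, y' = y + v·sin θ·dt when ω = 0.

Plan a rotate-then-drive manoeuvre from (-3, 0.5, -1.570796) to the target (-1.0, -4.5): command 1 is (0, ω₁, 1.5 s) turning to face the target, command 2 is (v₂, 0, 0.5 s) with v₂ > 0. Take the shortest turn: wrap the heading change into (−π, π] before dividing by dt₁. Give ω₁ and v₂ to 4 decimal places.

heading to target = atan2(-4.5−0.5, -1−-3) = -1.1903
Δθ = wrap(-1.1903 − -1.5708) = 0.3805; ω₁ = Δθ/dt₁ = 0.2537
distance = √((-1−-3)² + (-4.5−0.5)²) = 5.3852; v₂ = distance/dt₂ = 10.7703

ω₁ = 0.2537, v₂ = 10.7703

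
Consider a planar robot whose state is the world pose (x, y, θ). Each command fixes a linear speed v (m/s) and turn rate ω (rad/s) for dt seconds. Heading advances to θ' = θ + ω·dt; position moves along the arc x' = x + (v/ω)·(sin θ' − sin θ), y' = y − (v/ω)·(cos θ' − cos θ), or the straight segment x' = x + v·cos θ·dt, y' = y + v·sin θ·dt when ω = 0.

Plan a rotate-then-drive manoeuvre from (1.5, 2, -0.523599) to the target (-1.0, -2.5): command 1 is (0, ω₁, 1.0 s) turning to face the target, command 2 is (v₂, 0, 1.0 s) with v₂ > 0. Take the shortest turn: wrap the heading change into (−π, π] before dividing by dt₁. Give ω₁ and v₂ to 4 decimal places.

ω₁ = -1.5543, v₂ = 5.1478

heading to target = atan2(-2.5−2, -1−1.5) = -2.0779
Δθ = wrap(-2.0779 − -0.5236) = -1.5543; ω₁ = Δθ/dt₁ = -1.5543
distance = √((-1−1.5)² + (-2.5−2)²) = 5.1478; v₂ = distance/dt₂ = 5.1478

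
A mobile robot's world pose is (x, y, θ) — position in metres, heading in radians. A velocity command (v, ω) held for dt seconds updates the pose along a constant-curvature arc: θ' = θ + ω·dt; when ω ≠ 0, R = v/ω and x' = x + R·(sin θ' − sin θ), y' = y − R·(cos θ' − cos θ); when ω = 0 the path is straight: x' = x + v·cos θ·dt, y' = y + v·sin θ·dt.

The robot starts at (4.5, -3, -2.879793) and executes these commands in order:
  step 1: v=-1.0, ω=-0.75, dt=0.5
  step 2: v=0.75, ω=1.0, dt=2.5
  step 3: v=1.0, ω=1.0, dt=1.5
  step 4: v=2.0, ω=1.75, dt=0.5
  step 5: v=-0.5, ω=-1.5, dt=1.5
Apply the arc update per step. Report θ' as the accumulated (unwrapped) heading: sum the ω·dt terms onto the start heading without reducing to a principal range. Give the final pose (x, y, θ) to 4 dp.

step 1: θ'=-3.2548 (R=1.3333) → pose (4.9957, -2.9631, -3.2548)
step 2: θ'=-0.7548 (R=0.7500) → pose (4.3971, -4.2546, -0.7548)
step 3: θ'=0.7452 (R=1.0000) → pose (5.7604, -4.2611, 0.7452)
step 4: θ'=1.6202 (R=1.1429) → pose (6.1269, -3.3648, 1.6202)
step 5: θ'=-0.6298 (R=0.3333) → pose (5.5976, -3.6506, -0.6298)

(5.5976, -3.6506, -0.6298)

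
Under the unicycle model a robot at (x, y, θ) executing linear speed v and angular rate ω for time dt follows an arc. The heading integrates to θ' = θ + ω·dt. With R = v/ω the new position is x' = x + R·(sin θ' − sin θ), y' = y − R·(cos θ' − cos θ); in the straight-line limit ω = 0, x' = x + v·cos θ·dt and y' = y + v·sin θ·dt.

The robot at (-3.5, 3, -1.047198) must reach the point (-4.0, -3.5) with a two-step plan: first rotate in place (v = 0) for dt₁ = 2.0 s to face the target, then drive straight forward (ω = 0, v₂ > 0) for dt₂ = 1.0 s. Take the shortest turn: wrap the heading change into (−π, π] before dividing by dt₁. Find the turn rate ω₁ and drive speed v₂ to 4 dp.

heading to target = atan2(-3.5−3, -4−-3.5) = -1.6476
Δθ = wrap(-1.6476 − -1.0472) = -0.6004; ω₁ = Δθ/dt₁ = -0.3002
distance = √((-4−-3.5)² + (-3.5−3)²) = 6.5192; v₂ = distance/dt₂ = 6.5192

ω₁ = -0.3002, v₂ = 6.5192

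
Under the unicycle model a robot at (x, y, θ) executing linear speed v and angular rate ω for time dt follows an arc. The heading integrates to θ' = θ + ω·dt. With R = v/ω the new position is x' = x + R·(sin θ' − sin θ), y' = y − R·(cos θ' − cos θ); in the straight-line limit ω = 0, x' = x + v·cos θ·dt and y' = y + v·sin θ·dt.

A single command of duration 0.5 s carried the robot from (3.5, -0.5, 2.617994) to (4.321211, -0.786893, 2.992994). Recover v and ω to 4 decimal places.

v = -1.7500, ω = 0.7500

Δθ = 2.992994 − 2.617994 = 0.375000
ω = Δθ/dt = 0.375000/0.5 = 0.7500
R = Δx/(sin θ' − sin θ) = -2.3333
v = R·ω = -2.3333·0.7500 = -1.7500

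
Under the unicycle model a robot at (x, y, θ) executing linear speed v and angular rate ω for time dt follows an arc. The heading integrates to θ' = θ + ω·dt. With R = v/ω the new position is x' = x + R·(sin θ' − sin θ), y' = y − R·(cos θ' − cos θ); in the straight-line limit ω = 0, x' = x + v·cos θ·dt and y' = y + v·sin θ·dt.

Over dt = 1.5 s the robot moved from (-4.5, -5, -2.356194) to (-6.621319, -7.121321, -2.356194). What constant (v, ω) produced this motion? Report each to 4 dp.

v = 2.0000, ω = 0.0000

Δθ = -2.356194 − -2.356194 = 0.000000
ω = Δθ/dt = 0.000000/1.5 = 0.0000
ω = 0 → v = (Δx·cos θ + Δy·sin θ)/dt = 2.0000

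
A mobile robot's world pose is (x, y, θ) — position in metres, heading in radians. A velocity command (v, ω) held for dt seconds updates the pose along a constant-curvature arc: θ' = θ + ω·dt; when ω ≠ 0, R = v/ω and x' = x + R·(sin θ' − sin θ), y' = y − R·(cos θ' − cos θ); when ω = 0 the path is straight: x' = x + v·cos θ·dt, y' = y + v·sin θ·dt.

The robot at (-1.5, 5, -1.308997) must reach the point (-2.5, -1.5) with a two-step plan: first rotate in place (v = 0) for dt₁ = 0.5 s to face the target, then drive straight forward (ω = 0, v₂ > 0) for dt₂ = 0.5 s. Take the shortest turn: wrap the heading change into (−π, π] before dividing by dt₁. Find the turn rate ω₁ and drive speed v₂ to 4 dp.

heading to target = atan2(-1.5−5, -2.5−-1.5) = -1.7234
Δθ = wrap(-1.7234 − -1.3090) = -0.4144; ω₁ = Δθ/dt₁ = -0.8289
distance = √((-2.5−-1.5)² + (-1.5−5)²) = 6.5765; v₂ = distance/dt₂ = 13.1529

ω₁ = -0.8289, v₂ = 13.1529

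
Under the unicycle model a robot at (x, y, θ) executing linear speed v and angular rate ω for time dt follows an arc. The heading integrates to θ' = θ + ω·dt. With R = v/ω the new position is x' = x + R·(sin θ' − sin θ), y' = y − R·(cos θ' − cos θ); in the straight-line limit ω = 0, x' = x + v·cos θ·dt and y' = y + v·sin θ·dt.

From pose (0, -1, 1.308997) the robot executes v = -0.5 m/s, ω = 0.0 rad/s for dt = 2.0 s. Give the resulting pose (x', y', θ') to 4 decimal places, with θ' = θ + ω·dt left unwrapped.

(-0.2588, -1.9659, 1.3090)

θ' = 1.3090 + 0.0·2.0 = 1.3090
ω = 0 → straight: x' = 0 + -0.5·cos(1.3090)·2.0 = -0.2588
y' = -1 + -0.5·sin(1.3090)·2.0 = -1.9659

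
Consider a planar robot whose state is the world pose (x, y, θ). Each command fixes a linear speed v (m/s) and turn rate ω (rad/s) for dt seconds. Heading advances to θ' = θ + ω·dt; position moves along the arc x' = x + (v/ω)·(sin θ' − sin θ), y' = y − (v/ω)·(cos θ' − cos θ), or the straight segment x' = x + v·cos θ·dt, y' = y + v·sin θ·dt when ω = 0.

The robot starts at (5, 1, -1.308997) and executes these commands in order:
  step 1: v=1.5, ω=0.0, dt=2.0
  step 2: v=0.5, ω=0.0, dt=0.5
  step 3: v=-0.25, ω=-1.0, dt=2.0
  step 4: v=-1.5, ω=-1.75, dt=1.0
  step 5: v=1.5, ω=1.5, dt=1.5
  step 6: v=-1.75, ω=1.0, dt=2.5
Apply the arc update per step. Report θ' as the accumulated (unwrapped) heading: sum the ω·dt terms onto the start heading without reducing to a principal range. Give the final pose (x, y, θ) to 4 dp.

step 1: θ'=-1.3090 (straight) → pose (5.7765, -1.8978, -1.3090)
step 2: θ'=-1.3090 (straight) → pose (5.8412, -2.1393, -1.3090)
step 3: θ'=-3.3090 (R=0.2500) → pose (6.1243, -1.8280, -3.3090)
step 4: θ'=-5.0590 (R=0.8571) → pose (6.7876, -2.9644, -5.0590)
step 5: θ'=-2.8090 (R=1.0000) → pose (5.5206, -1.6795, -2.8090)
step 6: θ'=-0.3090 (R=-1.7500) → pose (5.4814, 1.6417, -0.3090)

(5.4814, 1.6417, -0.3090)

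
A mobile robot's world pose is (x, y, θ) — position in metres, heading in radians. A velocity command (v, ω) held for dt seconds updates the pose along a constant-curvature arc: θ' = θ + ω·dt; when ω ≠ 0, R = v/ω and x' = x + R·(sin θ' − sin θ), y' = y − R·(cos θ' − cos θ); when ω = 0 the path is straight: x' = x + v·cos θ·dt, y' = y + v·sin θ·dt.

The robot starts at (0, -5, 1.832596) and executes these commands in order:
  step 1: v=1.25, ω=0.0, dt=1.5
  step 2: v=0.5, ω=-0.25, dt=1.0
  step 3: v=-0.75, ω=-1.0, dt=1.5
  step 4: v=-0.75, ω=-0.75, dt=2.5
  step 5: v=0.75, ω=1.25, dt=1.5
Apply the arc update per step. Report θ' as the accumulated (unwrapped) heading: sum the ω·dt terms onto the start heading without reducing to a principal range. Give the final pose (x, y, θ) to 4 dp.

(-1.6646, -2.9646, 0.0826)

step 1: θ'=1.8326 (straight) → pose (-0.4853, -3.1889, 1.8326)
step 2: θ'=1.5826 (R=-2.0000) → pose (-0.5533, -2.6948, 1.5826)
step 3: θ'=0.0826 (R=0.7500) → pose (-1.2414, -3.4511, 0.0826)
step 4: θ'=-1.7924 (R=1.0000) → pose (-2.2994, -2.2348, -1.7924)
step 5: θ'=0.0826 (R=0.6000) → pose (-1.6646, -2.9646, 0.0826)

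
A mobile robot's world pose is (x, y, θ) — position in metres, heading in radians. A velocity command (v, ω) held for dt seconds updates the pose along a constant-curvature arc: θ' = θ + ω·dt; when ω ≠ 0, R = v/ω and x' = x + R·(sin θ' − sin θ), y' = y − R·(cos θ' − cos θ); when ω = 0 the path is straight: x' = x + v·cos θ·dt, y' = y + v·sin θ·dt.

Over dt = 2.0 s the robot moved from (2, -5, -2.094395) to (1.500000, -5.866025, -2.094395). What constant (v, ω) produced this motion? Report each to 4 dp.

Δθ = -2.094395 − -2.094395 = 0.000000
ω = Δθ/dt = 0.000000/2.0 = 0.0000
ω = 0 → v = (Δx·cos θ + Δy·sin θ)/dt = 0.5000

v = 0.5000, ω = 0.0000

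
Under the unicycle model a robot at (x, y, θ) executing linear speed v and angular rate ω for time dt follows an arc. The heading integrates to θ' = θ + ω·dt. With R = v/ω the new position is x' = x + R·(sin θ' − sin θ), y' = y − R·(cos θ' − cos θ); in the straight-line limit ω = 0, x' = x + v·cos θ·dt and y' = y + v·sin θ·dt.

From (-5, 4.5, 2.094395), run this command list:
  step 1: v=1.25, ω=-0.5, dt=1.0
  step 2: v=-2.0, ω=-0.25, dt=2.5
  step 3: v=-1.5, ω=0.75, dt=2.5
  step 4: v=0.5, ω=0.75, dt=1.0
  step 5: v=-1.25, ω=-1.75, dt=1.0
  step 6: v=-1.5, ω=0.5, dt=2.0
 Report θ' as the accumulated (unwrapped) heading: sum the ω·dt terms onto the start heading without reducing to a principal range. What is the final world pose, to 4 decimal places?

(-3.1490, -4.6132, 2.8444)

step 1: θ'=1.5944 (R=-2.5000) → pose (-5.3342, 5.6910, 1.5944)
step 2: θ'=0.9694 (R=8.0000) → pose (-6.7357, 0.9758, 0.9694)
step 3: θ'=2.8444 (R=-2.0000) → pose (-5.6723, -2.0681, 2.8444)
step 4: θ'=3.5944 (R=0.6667) → pose (-6.1591, -2.1060, 3.5944)
step 5: θ'=1.8444 (R=0.7143) → pose (-5.1589, -2.5553, 1.8444)
step 6: θ'=2.8444 (R=-3.0000) → pose (-3.1490, -4.6132, 2.8444)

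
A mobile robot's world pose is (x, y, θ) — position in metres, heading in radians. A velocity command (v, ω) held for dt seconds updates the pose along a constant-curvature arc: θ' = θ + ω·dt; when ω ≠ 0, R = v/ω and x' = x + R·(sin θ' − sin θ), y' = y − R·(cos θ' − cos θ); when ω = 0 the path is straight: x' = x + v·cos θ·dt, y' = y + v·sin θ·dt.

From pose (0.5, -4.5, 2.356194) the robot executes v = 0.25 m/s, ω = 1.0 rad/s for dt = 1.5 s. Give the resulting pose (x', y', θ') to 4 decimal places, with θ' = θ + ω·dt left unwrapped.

θ' = 2.3562 + 1.0·1.5 = 3.8562
R = v/ω = 0.25/1.0 = 0.2500
x' = 0.5 + 0.2500·(sin 3.8562 − sin 2.3562) = 0.1594
y' = -4.5 − 0.2500·(cos 3.8562 − cos 2.3562) = -4.4879

(0.1594, -4.4879, 3.8562)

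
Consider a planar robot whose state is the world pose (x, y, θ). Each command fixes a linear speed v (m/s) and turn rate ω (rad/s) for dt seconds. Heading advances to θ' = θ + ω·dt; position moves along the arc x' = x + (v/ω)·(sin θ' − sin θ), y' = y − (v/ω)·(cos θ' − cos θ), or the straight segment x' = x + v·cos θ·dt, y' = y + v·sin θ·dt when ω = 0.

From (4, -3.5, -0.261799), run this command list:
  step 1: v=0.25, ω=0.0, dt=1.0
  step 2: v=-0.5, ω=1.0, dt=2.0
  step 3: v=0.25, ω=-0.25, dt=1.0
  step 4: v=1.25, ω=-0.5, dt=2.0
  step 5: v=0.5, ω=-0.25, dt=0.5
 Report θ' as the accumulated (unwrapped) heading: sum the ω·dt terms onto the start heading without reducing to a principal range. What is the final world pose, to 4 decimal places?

(5.1549, -1.7770, 0.3632)

step 1: θ'=-0.2618 (straight) → pose (4.2415, -3.5647, -0.2618)
step 2: θ'=1.7382 (R=-0.5000) → pose (3.6191, -4.1310, 1.7382)
step 3: θ'=1.4882 (R=-1.0000) → pose (3.6085, -3.8819, 1.4882)
step 4: θ'=0.4882 (R=-2.5000) → pose (4.9274, -1.8802, 0.4882)
step 5: θ'=0.3632 (R=-2.0000) → pose (5.1549, -1.7770, 0.3632)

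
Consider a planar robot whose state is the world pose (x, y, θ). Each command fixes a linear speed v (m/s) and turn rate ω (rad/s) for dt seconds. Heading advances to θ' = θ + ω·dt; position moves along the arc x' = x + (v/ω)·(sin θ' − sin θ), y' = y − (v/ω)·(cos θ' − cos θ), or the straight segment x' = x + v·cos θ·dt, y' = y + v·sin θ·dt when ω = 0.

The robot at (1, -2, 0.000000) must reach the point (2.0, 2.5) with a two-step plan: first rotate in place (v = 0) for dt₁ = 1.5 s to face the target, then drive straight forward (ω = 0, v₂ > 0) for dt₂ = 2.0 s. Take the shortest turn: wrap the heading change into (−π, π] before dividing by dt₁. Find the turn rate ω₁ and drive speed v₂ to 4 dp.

ω₁ = 0.9014, v₂ = 2.3049

heading to target = atan2(2.5−-2, 2−1) = 1.3521
Δθ = wrap(1.3521 − 0.0000) = 1.3521; ω₁ = Δθ/dt₁ = 0.9014
distance = √((2−1)² + (2.5−-2)²) = 4.6098; v₂ = distance/dt₂ = 2.3049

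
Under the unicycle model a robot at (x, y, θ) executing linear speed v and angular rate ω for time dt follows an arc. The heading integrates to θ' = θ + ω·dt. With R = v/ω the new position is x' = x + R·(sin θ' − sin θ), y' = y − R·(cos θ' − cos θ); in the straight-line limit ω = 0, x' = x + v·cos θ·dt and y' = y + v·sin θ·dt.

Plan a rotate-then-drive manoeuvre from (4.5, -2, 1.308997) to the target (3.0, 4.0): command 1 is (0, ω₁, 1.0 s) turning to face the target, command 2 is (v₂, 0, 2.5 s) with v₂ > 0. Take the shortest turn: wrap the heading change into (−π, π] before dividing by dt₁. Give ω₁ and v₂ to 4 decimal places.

ω₁ = 0.5068, v₂ = 2.4739

heading to target = atan2(4−-2, 3−4.5) = 1.8158
Δθ = wrap(1.8158 − 1.3090) = 0.5068; ω₁ = Δθ/dt₁ = 0.5068
distance = √((3−4.5)² + (4−-2)²) = 6.1847; v₂ = distance/dt₂ = 2.4739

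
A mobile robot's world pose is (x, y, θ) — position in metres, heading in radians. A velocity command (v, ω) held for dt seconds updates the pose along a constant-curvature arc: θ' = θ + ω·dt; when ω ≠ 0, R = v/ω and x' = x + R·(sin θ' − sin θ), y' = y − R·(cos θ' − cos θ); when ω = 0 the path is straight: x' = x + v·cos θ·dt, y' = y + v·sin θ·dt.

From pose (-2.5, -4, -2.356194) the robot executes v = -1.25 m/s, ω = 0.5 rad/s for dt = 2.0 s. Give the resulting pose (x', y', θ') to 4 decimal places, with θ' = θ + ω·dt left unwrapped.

(-1.8251, -1.6998, -1.3562)

θ' = -2.3562 + 0.5·2.0 = -1.3562
R = v/ω = -1.25/0.5 = -2.5000
x' = -2.5 + -2.5000·(sin -1.3562 − sin -2.3562) = -1.8251
y' = -4 − -2.5000·(cos -1.3562 − cos -2.3562) = -1.6998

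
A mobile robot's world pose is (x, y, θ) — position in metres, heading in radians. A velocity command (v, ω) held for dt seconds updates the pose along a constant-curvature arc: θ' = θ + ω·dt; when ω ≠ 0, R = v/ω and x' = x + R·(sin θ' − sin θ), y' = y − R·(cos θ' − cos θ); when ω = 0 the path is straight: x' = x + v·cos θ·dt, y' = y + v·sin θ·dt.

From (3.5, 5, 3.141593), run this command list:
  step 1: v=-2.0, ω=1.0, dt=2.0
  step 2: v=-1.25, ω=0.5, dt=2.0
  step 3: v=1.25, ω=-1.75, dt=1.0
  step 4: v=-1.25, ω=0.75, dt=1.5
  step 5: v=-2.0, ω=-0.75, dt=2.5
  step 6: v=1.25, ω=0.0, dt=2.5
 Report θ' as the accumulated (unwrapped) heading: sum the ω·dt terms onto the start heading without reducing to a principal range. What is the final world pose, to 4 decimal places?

step 1: θ'=5.1416 (R=-2.0000) → pose (5.3186, 7.8323, 5.1416)
step 2: θ'=6.1416 (R=-2.5000) → pose (3.3981, 9.2669, 6.1416)
step 3: θ'=4.3916 (R=-0.7143) → pose (3.9752, 8.3345, 4.3916)
step 4: θ'=5.5166 (R=-1.6667) → pose (3.5497, 10.0605, 5.5166)
step 5: θ'=3.6416 (R=2.6667) → pose (4.1211, 14.3215, 3.6416)
step 6: θ'=3.6416 (straight) → pose (1.3786, 12.8233, 3.6416)

(1.3786, 12.8233, 3.6416)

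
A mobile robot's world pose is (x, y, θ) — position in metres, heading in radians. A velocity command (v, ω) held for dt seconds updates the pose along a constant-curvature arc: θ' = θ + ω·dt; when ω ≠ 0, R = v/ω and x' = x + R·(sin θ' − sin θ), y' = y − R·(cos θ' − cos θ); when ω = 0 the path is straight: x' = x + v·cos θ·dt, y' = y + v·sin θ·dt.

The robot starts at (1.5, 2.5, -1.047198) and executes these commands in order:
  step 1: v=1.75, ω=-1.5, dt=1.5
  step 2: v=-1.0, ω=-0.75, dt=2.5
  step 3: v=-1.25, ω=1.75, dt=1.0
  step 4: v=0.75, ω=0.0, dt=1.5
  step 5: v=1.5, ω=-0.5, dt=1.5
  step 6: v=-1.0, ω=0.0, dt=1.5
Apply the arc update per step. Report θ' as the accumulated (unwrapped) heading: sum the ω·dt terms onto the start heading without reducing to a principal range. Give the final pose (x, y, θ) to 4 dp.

step 1: θ'=-3.2972 (R=-1.1667) → pose (0.3088, 0.7641, -3.2972)
step 2: θ'=-5.1722 (R=1.3333) → pose (1.2970, -1.1448, -5.1722)
step 3: θ'=-3.4222 (R=-0.7143) → pose (1.7393, -2.1482, -3.4222)
step 4: θ'=-3.4222 (straight) → pose (0.6583, -1.8366, -3.4222)
step 5: θ'=-4.1722 (R=-3.0000) → pose (-1.0837, -0.4968, -4.1722)
step 6: θ'=-4.1722 (straight) → pose (-0.3122, -1.7833, -4.1722)

(-0.3122, -1.7833, -4.1722)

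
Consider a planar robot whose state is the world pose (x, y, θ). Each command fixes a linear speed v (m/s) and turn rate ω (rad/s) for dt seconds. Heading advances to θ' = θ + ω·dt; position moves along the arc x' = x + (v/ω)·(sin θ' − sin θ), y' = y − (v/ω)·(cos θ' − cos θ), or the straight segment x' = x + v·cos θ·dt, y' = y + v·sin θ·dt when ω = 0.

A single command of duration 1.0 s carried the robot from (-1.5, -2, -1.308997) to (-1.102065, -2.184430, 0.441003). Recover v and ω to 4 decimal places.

Δθ = 0.441003 − -1.308997 = 1.750000
ω = Δθ/dt = 1.750000/1.0 = 1.7500
R = Δx/(sin θ' − sin θ) = 0.2857
v = R·ω = 0.2857·1.7500 = 0.5000

v = 0.5000, ω = 1.7500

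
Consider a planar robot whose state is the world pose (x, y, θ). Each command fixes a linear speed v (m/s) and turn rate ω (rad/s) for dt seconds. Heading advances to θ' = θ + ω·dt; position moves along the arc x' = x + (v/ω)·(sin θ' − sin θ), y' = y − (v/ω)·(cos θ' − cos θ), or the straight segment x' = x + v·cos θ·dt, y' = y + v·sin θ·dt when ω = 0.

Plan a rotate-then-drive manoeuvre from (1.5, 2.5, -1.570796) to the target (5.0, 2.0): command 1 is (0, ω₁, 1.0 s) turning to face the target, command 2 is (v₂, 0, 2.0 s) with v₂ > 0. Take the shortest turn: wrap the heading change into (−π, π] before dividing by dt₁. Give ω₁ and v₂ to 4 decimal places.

ω₁ = 1.4289, v₂ = 1.7678

heading to target = atan2(2−2.5, 5−1.5) = -0.1419
Δθ = wrap(-0.1419 − -1.5708) = 1.4289; ω₁ = Δθ/dt₁ = 1.4289
distance = √((5−1.5)² + (2−2.5)²) = 3.5355; v₂ = distance/dt₂ = 1.7678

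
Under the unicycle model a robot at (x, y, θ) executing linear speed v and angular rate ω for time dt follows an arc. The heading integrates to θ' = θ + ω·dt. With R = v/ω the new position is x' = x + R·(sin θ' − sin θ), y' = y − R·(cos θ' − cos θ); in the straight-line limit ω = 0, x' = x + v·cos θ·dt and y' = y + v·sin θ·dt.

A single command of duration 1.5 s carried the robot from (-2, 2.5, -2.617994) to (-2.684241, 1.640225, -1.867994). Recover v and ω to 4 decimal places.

v = 0.7500, ω = 0.5000

Δθ = -1.867994 − -2.617994 = 0.750000
ω = Δθ/dt = 0.750000/1.5 = 0.5000
R = −Δy/(cos θ' − cos θ) = 1.5000
v = R·ω = 1.5000·0.5000 = 0.7500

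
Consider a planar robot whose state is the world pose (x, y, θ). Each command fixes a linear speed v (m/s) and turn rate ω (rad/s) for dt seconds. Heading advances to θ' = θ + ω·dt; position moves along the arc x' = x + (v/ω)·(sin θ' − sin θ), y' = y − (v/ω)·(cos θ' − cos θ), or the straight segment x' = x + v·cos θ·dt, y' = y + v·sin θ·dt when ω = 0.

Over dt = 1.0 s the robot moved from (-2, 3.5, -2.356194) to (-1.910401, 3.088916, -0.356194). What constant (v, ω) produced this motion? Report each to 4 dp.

v = 0.5000, ω = 2.0000

Δθ = -0.356194 − -2.356194 = 2.000000
ω = Δθ/dt = 2.000000/1.0 = 2.0000
R = −Δy/(cos θ' − cos θ) = 0.2500
v = R·ω = 0.2500·2.0000 = 0.5000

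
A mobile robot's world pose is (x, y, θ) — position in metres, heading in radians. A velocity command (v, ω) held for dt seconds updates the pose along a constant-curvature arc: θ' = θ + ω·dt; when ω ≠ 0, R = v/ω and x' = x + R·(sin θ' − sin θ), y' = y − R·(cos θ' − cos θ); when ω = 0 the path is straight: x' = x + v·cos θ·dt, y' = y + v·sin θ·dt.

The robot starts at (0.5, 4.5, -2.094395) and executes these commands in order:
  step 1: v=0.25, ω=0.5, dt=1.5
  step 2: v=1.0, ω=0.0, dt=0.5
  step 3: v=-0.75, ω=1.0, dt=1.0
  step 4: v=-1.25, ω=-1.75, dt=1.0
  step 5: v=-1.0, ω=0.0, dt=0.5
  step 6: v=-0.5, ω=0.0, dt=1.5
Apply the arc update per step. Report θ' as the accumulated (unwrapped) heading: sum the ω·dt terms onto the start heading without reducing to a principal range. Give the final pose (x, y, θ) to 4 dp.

(0.3279, 6.3001, -2.0944)

step 1: θ'=-1.3444 (R=0.5000) → pose (0.4458, 4.1378, -1.3444)
step 2: θ'=-1.3444 (straight) → pose (0.5580, 3.6505, -1.3444)
step 3: θ'=-0.3444 (R=-0.7500) → pose (0.0804, 4.1881, -0.3444)
step 4: θ'=-2.0944 (R=0.7143) → pose (-0.2971, 5.2176, -2.0944)
step 5: θ'=-2.0944 (straight) → pose (-0.0471, 5.6506, -2.0944)
step 6: θ'=-2.0944 (straight) → pose (0.3279, 6.3001, -2.0944)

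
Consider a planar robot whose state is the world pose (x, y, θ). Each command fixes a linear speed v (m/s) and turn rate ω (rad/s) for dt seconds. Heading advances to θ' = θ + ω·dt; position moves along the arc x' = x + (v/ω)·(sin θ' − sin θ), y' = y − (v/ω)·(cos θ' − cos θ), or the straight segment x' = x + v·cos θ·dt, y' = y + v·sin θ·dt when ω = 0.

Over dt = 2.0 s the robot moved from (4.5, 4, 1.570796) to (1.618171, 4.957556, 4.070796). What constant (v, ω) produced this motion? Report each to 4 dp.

v = 2.0000, ω = 1.2500

Δθ = 4.070796 − 1.570796 = 2.500000
ω = Δθ/dt = 2.500000/2.0 = 1.2500
R = Δx/(sin θ' − sin θ) = 1.6000
v = R·ω = 1.6000·1.2500 = 2.0000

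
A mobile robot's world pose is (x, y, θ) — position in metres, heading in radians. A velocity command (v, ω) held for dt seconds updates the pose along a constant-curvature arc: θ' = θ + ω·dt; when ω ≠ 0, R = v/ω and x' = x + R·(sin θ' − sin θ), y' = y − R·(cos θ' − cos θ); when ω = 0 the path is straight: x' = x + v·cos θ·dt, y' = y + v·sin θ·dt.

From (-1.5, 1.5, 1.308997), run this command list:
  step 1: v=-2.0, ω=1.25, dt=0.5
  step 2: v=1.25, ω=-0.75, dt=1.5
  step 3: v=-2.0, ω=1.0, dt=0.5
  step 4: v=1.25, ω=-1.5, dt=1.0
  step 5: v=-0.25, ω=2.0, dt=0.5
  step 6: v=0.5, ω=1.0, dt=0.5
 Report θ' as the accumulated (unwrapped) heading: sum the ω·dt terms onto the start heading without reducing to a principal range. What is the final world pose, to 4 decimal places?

(-0.6127, 2.1789, 1.3090)

step 1: θ'=1.9340 (R=-1.6000) → pose (-1.4501, 0.5175, 1.9340)
step 2: θ'=0.8090 (R=-1.6667) → pose (-1.0982, 2.2599, 0.8090)
step 3: θ'=1.3090 (R=-2.0000) → pose (-1.5829, 1.3971, 1.3090)
step 4: θ'=-0.1910 (R=-0.8333) → pose (-0.6197, 1.9996, -0.1910)
step 5: θ'=0.8090 (R=-0.1250) → pose (-0.7339, 1.9632, 0.8090)
step 6: θ'=1.3090 (R=0.5000) → pose (-0.6127, 2.1789, 1.3090)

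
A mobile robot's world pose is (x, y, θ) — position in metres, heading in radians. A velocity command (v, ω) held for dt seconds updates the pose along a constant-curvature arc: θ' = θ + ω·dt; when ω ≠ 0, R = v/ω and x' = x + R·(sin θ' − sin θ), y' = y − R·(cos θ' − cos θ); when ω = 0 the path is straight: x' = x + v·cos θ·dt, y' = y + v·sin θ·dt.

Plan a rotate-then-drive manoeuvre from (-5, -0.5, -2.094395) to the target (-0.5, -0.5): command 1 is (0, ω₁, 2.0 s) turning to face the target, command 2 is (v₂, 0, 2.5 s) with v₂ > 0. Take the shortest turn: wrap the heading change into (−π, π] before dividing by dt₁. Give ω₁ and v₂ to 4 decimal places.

ω₁ = 1.0472, v₂ = 1.8000

heading to target = atan2(-0.5−-0.5, -0.5−-5) = 0.0000
Δθ = wrap(0.0000 − -2.0944) = 2.0944; ω₁ = Δθ/dt₁ = 1.0472
distance = √((-0.5−-5)² + (-0.5−-0.5)²) = 4.5000; v₂ = distance/dt₂ = 1.8000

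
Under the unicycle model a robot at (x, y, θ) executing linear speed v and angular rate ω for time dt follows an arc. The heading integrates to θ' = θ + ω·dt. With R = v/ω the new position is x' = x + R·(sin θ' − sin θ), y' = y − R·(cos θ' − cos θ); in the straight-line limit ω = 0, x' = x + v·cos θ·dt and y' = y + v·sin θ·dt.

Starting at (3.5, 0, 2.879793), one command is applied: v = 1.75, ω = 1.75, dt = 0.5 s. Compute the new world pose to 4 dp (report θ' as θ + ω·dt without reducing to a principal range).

θ' = 2.8798 + 1.75·0.5 = 3.7548
R = v/ω = 1.75/1.75 = 1.0000
x' = 3.5 + 1.0000·(sin 3.7548 − sin 2.8798) = 2.6657
y' = 0 − 1.0000·(cos 3.7548 − cos 2.8798) = -0.1481

(2.6657, -0.1481, 3.7548)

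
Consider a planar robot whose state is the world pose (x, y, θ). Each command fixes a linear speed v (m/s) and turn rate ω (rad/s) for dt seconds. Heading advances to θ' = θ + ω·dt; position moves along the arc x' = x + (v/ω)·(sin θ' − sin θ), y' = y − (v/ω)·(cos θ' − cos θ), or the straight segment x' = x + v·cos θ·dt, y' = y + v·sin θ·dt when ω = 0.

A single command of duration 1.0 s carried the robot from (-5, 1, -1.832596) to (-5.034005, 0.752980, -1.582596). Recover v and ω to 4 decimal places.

v = 0.2500, ω = 0.2500

Δθ = -1.582596 − -1.832596 = 0.250000
ω = Δθ/dt = 0.250000/1.0 = 0.2500
R = −Δy/(cos θ' − cos θ) = 1.0000
v = R·ω = 1.0000·0.2500 = 0.2500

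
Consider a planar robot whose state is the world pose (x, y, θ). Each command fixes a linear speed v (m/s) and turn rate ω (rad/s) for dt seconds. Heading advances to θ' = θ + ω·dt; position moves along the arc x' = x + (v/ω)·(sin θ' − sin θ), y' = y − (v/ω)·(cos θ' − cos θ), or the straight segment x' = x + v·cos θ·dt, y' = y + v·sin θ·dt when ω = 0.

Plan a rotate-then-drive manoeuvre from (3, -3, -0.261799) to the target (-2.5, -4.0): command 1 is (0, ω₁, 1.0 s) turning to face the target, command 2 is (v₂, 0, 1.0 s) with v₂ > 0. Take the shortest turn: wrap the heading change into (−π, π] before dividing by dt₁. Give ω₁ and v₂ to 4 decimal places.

heading to target = atan2(-4−-3, -2.5−3) = -2.9617
Δθ = wrap(-2.9617 − -0.2618) = -2.6999; ω₁ = Δθ/dt₁ = -2.6999
distance = √((-2.5−3)² + (-4−-3)²) = 5.5902; v₂ = distance/dt₂ = 5.5902

ω₁ = -2.6999, v₂ = 5.5902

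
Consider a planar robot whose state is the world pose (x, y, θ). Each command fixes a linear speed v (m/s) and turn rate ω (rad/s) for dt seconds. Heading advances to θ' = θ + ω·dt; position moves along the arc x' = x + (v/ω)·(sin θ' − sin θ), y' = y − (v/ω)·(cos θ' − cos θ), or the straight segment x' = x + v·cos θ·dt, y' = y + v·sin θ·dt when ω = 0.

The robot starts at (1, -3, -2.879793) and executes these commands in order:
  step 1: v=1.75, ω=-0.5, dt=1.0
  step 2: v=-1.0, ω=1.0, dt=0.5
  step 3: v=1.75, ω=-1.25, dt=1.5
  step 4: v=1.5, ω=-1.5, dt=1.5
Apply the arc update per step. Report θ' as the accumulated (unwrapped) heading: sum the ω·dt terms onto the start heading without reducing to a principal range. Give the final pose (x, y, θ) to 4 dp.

(-0.3383, -0.8946, -7.0048)

step 1: θ'=-3.3798 (R=-3.5000) → pose (-0.7317, -3.0204, -3.3798)
step 2: θ'=-2.8798 (R=-1.0000) → pose (-0.2369, -3.0146, -2.8798)
step 3: θ'=-4.7548 (R=-1.4000) → pose (-1.9980, -1.6030, -4.7548)
step 4: θ'=-7.0048 (R=-1.0000) → pose (-0.3383, -0.8946, -7.0048)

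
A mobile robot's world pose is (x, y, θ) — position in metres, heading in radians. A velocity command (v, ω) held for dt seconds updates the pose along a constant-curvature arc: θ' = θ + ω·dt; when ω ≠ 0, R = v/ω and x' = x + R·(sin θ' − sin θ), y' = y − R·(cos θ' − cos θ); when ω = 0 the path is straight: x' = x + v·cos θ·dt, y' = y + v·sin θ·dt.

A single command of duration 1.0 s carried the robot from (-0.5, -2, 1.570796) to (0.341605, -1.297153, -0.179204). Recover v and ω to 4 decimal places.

v = 1.2500, ω = -1.7500

Δθ = -0.179204 − 1.570796 = -1.750000
ω = Δθ/dt = -1.750000/1.0 = -1.7500
R = Δx/(sin θ' − sin θ) = -0.7143
v = R·ω = -0.7143·-1.7500 = 1.2500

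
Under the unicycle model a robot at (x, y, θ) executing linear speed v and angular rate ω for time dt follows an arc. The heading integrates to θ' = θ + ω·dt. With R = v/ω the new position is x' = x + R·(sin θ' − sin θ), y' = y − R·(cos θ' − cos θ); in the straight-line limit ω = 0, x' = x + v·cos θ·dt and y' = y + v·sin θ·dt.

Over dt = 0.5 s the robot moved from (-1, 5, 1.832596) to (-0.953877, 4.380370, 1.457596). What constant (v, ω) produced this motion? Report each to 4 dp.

Δθ = 1.457596 − 1.832596 = -0.375000
ω = Δθ/dt = -0.375000/0.5 = -0.7500
R = −Δy/(cos θ' − cos θ) = 1.6667
v = R·ω = 1.6667·-0.7500 = -1.2500

v = -1.2500, ω = -0.7500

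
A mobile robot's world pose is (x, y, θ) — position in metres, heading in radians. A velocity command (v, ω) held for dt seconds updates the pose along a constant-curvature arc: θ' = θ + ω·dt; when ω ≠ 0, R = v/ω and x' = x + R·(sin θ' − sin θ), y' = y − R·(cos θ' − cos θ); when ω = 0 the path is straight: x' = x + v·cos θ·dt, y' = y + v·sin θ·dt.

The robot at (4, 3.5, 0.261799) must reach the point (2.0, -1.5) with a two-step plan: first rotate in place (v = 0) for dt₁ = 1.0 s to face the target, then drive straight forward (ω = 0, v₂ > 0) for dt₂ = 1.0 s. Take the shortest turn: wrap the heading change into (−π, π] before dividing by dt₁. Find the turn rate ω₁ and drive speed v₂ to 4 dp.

ω₁ = -2.2131, v₂ = 5.3852

heading to target = atan2(-1.5−3.5, 2−4) = -1.9513
Δθ = wrap(-1.9513 − 0.2618) = -2.2131; ω₁ = Δθ/dt₁ = -2.2131
distance = √((2−4)² + (-1.5−3.5)²) = 5.3852; v₂ = distance/dt₂ = 5.3852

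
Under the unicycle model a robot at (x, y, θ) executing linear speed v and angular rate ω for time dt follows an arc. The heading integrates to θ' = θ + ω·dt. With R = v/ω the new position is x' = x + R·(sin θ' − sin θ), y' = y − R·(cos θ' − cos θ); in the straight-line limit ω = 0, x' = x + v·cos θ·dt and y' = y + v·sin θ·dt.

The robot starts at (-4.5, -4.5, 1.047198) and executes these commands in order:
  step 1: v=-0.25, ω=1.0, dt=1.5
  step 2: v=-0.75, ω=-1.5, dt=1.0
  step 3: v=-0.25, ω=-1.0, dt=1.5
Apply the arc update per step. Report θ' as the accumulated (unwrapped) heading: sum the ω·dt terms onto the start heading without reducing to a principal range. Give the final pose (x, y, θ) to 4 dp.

(-4.5964, -5.5962, -0.4528)

step 1: θ'=2.5472 (R=-0.2500) → pose (-4.4235, -4.8321, 2.5472)
step 2: θ'=1.0472 (R=0.5000) → pose (-4.2705, -5.4964, 1.0472)
step 3: θ'=-0.4528 (R=0.2500) → pose (-4.5964, -5.5962, -0.4528)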